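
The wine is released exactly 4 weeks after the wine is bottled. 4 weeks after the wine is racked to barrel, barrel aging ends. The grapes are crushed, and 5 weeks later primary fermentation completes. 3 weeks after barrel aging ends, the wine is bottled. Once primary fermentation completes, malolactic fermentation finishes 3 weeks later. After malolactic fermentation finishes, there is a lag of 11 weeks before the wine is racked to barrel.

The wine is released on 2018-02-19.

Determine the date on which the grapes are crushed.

2017-07-24

The wine is released: Feb 19, 2018.
The wine is bottled: Feb 19, 2018 − 4 weeks = Jan 22, 2018.
Barrel aging ends: Jan 22, 2018 − 3 weeks = Jan 1, 2018.
The wine is racked to barrel: Jan 1, 2018 − 4 weeks = Dec 4, 2017.
Malolactic fermentation finishes: Dec 4, 2017 − 11 weeks = Sep 18, 2017.
Primary fermentation completes: Sep 18, 2017 − 3 weeks = Aug 28, 2017.
The grapes are crushed: Aug 28, 2017 − 5 weeks = Jul 24, 2017.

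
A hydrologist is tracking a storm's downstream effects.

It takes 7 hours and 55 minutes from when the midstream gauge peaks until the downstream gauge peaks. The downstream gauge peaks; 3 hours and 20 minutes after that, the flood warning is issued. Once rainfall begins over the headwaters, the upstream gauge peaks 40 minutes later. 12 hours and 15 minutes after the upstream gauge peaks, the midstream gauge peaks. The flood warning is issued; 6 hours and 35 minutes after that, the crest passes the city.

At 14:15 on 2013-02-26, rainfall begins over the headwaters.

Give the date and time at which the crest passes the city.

21:00 on 2013-02-27

Rainfall begins over the headwaters: 14:15 Feb 26, 2013.
The upstream gauge peaks: 14:15 Feb 26, 2013 + 40m = 14:55 Feb 26, 2013.
The midstream gauge peaks: 14:55 Feb 26, 2013 + 12h15m = 03:10 Feb 27, 2013.
The downstream gauge peaks: 03:10 Feb 27, 2013 + 7h55m = 11:05 Feb 27, 2013.
The flood warning is issued: 11:05 Feb 27, 2013 + 3h20m = 14:25 Feb 27, 2013.
The crest passes the city: 14:25 Feb 27, 2013 + 6h35m = 21:00 Feb 27, 2013.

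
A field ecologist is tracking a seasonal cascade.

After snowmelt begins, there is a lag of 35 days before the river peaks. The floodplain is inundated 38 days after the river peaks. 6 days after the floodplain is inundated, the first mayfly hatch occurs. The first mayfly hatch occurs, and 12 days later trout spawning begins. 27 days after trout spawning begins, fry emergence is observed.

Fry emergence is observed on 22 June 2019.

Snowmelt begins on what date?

Fry emergence is observed: Jun 22, 2019.
Trout spawning begins: Jun 22, 2019 − 27 days = May 26, 2019.
The first mayfly hatch occurs: May 26, 2019 − 12 days = May 14, 2019.
The floodplain is inundated: May 14, 2019 − 6 days = May 8, 2019.
The river peaks: May 8, 2019 − 38 days = Mar 31, 2019.
Snowmelt begins: Mar 31, 2019 − 35 days = Feb 24, 2019.

24 February 2019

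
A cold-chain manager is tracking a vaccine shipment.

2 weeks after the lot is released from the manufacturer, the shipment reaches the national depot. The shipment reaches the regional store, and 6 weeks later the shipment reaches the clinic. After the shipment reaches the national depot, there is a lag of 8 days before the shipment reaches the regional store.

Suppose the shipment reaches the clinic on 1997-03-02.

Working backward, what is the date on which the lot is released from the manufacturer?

The shipment reaches the clinic: Mar 2, 1997.
The shipment reaches the regional store: Mar 2, 1997 − 6 weeks = Jan 19, 1997.
The shipment reaches the national depot: Jan 19, 1997 − 8 days = Jan 11, 1997.
The lot is released from the manufacturer: Jan 11, 1997 − 2 weeks = Dec 28, 1996.

1996-12-28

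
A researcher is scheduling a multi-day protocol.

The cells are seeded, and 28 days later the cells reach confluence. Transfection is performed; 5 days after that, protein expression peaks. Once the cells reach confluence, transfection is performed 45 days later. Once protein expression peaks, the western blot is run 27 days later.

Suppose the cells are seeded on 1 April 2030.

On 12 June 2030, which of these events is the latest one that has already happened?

The cells are seeded: Apr 1, 2030.
The cells reach confluence: Apr 1, 2030 + 28 days = Apr 29, 2030.
Transfection is performed: Apr 29, 2030 + 45 days = Jun 13, 2030.
Protein expression peaks: Jun 13, 2030 + 5 days = Jun 18, 2030.
The western blot is run: Jun 18, 2030 + 27 days = Jul 15, 2030.
Jun 12, 2030 falls between when the cells reach confluence (Apr 29, 2030) and when transfection is performed (Jun 13, 2030).

The cells reach confluence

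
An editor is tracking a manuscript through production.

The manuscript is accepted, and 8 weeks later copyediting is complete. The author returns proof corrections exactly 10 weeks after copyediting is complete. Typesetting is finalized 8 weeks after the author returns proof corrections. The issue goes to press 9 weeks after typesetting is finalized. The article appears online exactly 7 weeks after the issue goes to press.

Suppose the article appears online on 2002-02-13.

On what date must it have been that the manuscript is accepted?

2001-04-25

The article appears online: Feb 13, 2002.
The issue goes to press: Feb 13, 2002 − 7 weeks = Dec 26, 2001.
Typesetting is finalized: Dec 26, 2001 − 9 weeks = Oct 24, 2001.
The author returns proof corrections: Oct 24, 2001 − 8 weeks = Aug 29, 2001.
Copyediting is complete: Aug 29, 2001 − 10 weeks = Jun 20, 2001.
The manuscript is accepted: Jun 20, 2001 − 8 weeks = Apr 25, 2001.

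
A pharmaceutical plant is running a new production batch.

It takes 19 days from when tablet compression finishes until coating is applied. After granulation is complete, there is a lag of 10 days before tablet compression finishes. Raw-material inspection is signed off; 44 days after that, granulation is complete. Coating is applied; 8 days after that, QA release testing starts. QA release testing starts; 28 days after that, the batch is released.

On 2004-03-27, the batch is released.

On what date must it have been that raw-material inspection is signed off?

2003-12-09

The batch is released: Mar 27, 2004.
QA release testing starts: Mar 27, 2004 − 28 days = Feb 28, 2004.
Coating is applied: Feb 28, 2004 − 8 days = Feb 20, 2004.
Tablet compression finishes: Feb 20, 2004 − 19 days = Feb 1, 2004.
Granulation is complete: Feb 1, 2004 − 10 days = Jan 22, 2004.
Raw-material inspection is signed off: Jan 22, 2004 − 44 days = Dec 9, 2003.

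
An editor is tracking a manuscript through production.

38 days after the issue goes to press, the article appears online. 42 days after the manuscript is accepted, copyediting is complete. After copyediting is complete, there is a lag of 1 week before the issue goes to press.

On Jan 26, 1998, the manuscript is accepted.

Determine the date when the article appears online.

The manuscript is accepted: Jan 26, 1998.
Copyediting is complete: Jan 26, 1998 + 42 days = Mar 9, 1998.
The issue goes to press: Mar 9, 1998 + 1 week = Mar 16, 1998.
The article appears online: Mar 16, 1998 + 38 days = Apr 23, 1998.

Apr 23, 1998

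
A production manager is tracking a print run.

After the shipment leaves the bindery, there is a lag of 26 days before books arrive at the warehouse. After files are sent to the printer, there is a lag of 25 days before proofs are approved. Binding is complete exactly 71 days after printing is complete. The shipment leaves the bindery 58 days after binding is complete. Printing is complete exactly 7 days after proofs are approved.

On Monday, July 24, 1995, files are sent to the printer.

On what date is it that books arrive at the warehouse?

Saturday, January 27, 1996

Files are sent to the printer: Jul 24, 1995.
Proofs are approved: Jul 24, 1995 + 25 days = Aug 18, 1995.
Printing is complete: Aug 18, 1995 + 7 days = Aug 25, 1995.
Binding is complete: Aug 25, 1995 + 71 days = Nov 4, 1995.
The shipment leaves the bindery: Nov 4, 1995 + 58 days = Jan 1, 1996.
Books arrive at the warehouse: Jan 1, 1996 + 26 days = Jan 27, 1996.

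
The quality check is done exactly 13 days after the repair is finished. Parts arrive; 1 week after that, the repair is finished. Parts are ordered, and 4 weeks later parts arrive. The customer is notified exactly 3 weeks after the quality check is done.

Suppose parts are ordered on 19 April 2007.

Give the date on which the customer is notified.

27 June 2007

Parts are ordered: Apr 19, 2007.
Parts arrive: Apr 19, 2007 + 4 weeks = May 17, 2007.
The repair is finished: May 17, 2007 + 1 week = May 24, 2007.
The quality check is done: May 24, 2007 + 13 days = Jun 6, 2007.
The customer is notified: Jun 6, 2007 + 3 weeks = Jun 27, 2007.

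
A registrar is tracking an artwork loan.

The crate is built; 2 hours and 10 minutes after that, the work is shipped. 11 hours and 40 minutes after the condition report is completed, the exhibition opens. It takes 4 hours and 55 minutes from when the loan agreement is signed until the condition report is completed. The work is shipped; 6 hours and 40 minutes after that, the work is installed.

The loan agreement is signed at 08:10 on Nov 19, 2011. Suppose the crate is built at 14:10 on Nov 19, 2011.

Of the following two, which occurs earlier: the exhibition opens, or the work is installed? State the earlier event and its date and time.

The work is installed — 23:00 on Nov 19, 2011

The loan agreement is signed: 08:10 Nov 19, 2011.
The condition report is completed: 08:10 Nov 19, 2011 + 4h55m = 13:05 Nov 19, 2011.
The exhibition opens: 13:05 Nov 19, 2011 + 11h40m = 00:45 Nov 20, 2011.
The crate is built: 14:10 Nov 19, 2011.
The work is shipped: 14:10 Nov 19, 2011 + 2h10m = 16:20 Nov 19, 2011.
The work is installed: 16:20 Nov 19, 2011 + 6h40m = 23:00 Nov 19, 2011.
Comparing: the exhibition opens at 00:45 Nov 20, 2011 vs the work is installed at 23:00 Nov 19, 2011. Earlier: the work is installed.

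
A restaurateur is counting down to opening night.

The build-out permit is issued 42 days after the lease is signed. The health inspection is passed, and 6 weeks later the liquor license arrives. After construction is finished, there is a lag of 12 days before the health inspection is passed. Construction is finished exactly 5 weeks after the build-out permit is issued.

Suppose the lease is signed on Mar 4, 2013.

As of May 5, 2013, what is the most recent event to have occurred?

The build-out permit is issued

The lease is signed: Mar 4, 2013.
The build-out permit is issued: Mar 4, 2013 + 42 days = Apr 15, 2013.
Construction is finished: Apr 15, 2013 + 5 weeks = May 20, 2013.
The health inspection is passed: May 20, 2013 + 12 days = Jun 1, 2013.
The liquor license arrives: Jun 1, 2013 + 6 weeks = Jul 13, 2013.
May 5, 2013 falls between when the build-out permit is issued (Apr 15, 2013) and when construction is finished (May 20, 2013).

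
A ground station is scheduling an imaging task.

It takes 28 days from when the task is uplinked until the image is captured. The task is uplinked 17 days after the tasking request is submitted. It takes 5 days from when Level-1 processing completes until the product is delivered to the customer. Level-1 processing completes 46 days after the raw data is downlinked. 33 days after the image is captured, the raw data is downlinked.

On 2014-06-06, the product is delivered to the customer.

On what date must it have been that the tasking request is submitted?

The product is delivered to the customer: Jun 6, 2014.
Level-1 processing completes: Jun 6, 2014 − 5 days = Jun 1, 2014.
The raw data is downlinked: Jun 1, 2014 − 46 days = Apr 16, 2014.
The image is captured: Apr 16, 2014 − 33 days = Mar 14, 2014.
The task is uplinked: Mar 14, 2014 − 28 days = Feb 14, 2014.
The tasking request is submitted: Feb 14, 2014 − 17 days = Jan 28, 2014.

2014-01-28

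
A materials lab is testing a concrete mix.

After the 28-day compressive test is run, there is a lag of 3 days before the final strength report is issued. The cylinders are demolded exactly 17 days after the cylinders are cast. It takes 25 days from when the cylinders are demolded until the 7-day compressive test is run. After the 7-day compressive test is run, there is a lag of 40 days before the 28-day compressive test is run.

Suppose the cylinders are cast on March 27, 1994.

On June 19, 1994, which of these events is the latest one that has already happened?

The 28-day compressive test is run

The cylinders are cast: Mar 27, 1994.
The cylinders are demolded: Mar 27, 1994 + 17 days = Apr 13, 1994.
The 7-day compressive test is run: Apr 13, 1994 + 25 days = May 8, 1994.
The 28-day compressive test is run: May 8, 1994 + 40 days = Jun 17, 1994.
The final strength report is issued: Jun 17, 1994 + 3 days = Jun 20, 1994.
Jun 19, 1994 falls between when the 28-day compressive test is run (Jun 17, 1994) and when the final strength report is issued (Jun 20, 1994).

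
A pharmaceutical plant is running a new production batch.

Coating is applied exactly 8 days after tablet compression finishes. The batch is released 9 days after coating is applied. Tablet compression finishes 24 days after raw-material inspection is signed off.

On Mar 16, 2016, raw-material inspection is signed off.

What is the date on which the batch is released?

Apr 26, 2016

Raw-material inspection is signed off: Mar 16, 2016.
Tablet compression finishes: Mar 16, 2016 + 24 days = Apr 9, 2016.
Coating is applied: Apr 9, 2016 + 8 days = Apr 17, 2016.
The batch is released: Apr 17, 2016 + 9 days = Apr 26, 2016.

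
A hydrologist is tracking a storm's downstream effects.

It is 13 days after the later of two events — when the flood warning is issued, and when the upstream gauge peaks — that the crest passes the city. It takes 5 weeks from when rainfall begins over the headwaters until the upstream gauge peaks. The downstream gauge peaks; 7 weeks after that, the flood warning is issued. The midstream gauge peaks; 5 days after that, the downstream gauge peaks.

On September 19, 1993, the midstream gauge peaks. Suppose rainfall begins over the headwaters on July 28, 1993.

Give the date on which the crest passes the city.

The midstream gauge peaks: Sep 19, 1993.
The downstream gauge peaks: Sep 19, 1993 + 5 days = Sep 24, 1993.
The flood warning is issued: Sep 24, 1993 + 7 weeks = Nov 12, 1993.
Rainfall begins over the headwaters: Jul 28, 1993.
The upstream gauge peaks: Jul 28, 1993 + 5 weeks = Sep 1, 1993.
Both prerequisites met — the flood warning is issued (Nov 12, 1993), the upstream gauge peaks (Sep 1, 1993); the later is Nov 12, 1993.
The crest passes the city: Nov 12, 1993 + 13 days = Nov 25, 1993.

November 25, 1993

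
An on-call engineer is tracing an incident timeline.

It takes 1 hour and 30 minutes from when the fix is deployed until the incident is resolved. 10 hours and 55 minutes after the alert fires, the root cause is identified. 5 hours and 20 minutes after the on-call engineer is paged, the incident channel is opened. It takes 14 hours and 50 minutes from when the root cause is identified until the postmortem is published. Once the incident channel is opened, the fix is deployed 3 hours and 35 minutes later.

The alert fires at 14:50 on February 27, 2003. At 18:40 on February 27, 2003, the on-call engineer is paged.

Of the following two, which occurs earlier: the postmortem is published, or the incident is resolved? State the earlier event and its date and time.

The alert fires: 14:50 Feb 27, 2003.
The root cause is identified: 14:50 Feb 27, 2003 + 10h55m = 01:45 Feb 28, 2003.
The postmortem is published: 01:45 Feb 28, 2003 + 14h50m = 16:35 Feb 28, 2003.
The on-call engineer is paged: 18:40 Feb 27, 2003.
The incident channel is opened: 18:40 Feb 27, 2003 + 5h20m = 00:00 Feb 28, 2003.
The fix is deployed: 00:00 Feb 28, 2003 + 3h35m = 03:35 Feb 28, 2003.
The incident is resolved: 03:35 Feb 28, 2003 + 1h30m = 05:05 Feb 28, 2003.
Comparing: the postmortem is published at 16:35 Feb 28, 2003 vs the incident is resolved at 05:05 Feb 28, 2003. Earlier: the incident is resolved.

The incident is resolved — 05:05 on February 28, 2003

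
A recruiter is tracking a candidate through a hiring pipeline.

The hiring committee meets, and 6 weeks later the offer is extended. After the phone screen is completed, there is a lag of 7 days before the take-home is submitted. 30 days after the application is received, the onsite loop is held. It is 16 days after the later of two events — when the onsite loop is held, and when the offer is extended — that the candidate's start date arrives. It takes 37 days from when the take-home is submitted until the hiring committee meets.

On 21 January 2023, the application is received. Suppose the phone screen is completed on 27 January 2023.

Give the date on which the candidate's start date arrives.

9 May 2023

The application is received: Jan 21, 2023.
The onsite loop is held: Jan 21, 2023 + 30 days = Feb 20, 2023.
The phone screen is completed: Jan 27, 2023.
The take-home is submitted: Jan 27, 2023 + 7 days = Feb 3, 2023.
The hiring committee meets: Feb 3, 2023 + 37 days = Mar 12, 2023.
The offer is extended: Mar 12, 2023 + 6 weeks = Apr 23, 2023.
Both prerequisites met — the onsite loop is held (Feb 20, 2023), the offer is extended (Apr 23, 2023); the later is Apr 23, 2023.
The candidate's start date arrives: Apr 23, 2023 + 16 days = May 9, 2023.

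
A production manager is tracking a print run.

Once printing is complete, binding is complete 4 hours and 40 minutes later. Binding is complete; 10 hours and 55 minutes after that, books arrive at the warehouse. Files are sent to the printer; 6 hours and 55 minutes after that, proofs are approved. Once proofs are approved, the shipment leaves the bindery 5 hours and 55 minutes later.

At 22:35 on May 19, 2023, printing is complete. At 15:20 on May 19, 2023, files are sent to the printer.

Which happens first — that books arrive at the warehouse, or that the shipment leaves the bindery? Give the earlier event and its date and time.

Printing is complete: 22:35 May 19, 2023.
Binding is complete: 22:35 May 19, 2023 + 4h40m = 03:15 May 20, 2023.
Books arrive at the warehouse: 03:15 May 20, 2023 + 10h55m = 14:10 May 20, 2023.
Files are sent to the printer: 15:20 May 19, 2023.
Proofs are approved: 15:20 May 19, 2023 + 6h55m = 22:15 May 19, 2023.
The shipment leaves the bindery: 22:15 May 19, 2023 + 5h55m = 04:10 May 20, 2023.
Comparing: books arrive at the warehouse at 14:10 May 20, 2023 vs the shipment leaves the bindery at 04:10 May 20, 2023. Earlier: the shipment leaves the bindery.

The shipment leaves the bindery — 04:10 on May 20, 2023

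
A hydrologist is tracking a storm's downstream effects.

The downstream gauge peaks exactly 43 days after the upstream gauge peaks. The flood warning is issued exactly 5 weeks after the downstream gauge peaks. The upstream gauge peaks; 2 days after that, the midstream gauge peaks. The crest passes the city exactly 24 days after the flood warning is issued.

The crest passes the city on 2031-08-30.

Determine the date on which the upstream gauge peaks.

2031-05-20

The crest passes the city: Aug 30, 2031.
The flood warning is issued: Aug 30, 2031 − 24 days = Aug 6, 2031.
The downstream gauge peaks: Aug 6, 2031 − 5 weeks = Jul 2, 2031.
The upstream gauge peaks: Jul 2, 2031 − 43 days = May 20, 2031.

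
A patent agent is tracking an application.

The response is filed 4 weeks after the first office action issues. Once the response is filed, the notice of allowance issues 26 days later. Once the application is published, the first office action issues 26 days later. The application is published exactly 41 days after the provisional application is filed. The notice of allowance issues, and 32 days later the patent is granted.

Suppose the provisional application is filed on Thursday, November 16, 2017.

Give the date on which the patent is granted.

Wednesday, April 18, 2018

The provisional application is filed: Nov 16, 2017.
The application is published: Nov 16, 2017 + 41 days = Dec 27, 2017.
The first office action issues: Dec 27, 2017 + 26 days = Jan 22, 2018.
The response is filed: Jan 22, 2018 + 4 weeks = Feb 19, 2018.
The notice of allowance issues: Feb 19, 2018 + 26 days = Mar 17, 2018.
The patent is granted: Mar 17, 2018 + 32 days = Apr 18, 2018.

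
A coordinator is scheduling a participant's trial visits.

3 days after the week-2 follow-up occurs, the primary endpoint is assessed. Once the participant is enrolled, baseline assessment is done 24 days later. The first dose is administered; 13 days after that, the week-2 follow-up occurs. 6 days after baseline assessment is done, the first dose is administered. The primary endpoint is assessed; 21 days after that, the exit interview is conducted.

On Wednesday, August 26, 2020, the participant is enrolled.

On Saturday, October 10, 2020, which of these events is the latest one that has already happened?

The participant is enrolled: Aug 26, 2020.
Baseline assessment is done: Aug 26, 2020 + 24 days = Sep 19, 2020.
The first dose is administered: Sep 19, 2020 + 6 days = Sep 25, 2020.
The week-2 follow-up occurs: Sep 25, 2020 + 13 days = Oct 8, 2020.
The primary endpoint is assessed: Oct 8, 2020 + 3 days = Oct 11, 2020.
The exit interview is conducted: Oct 11, 2020 + 21 days = Nov 1, 2020.
Oct 10, 2020 falls between when the week-2 follow-up occurs (Oct 8, 2020) and when the primary endpoint is assessed (Oct 11, 2020).

The week-2 follow-up occurs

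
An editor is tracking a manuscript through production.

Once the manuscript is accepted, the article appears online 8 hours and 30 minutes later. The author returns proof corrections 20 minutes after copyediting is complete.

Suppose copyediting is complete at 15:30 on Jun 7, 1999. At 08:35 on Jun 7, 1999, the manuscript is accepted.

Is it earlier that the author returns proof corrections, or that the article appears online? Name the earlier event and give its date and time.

Copyediting is complete: 15:30 Jun 7, 1999.
The author returns proof corrections: 15:30 Jun 7, 1999 + 20m = 15:50 Jun 7, 1999.
The manuscript is accepted: 08:35 Jun 7, 1999.
The article appears online: 08:35 Jun 7, 1999 + 8h30m = 17:05 Jun 7, 1999.
Comparing: the author returns proof corrections at 15:50 Jun 7, 1999 vs the article appears online at 17:05 Jun 7, 1999. Earlier: the author returns proof corrections.

The author returns proof corrections — 15:50 on Jun 7, 1999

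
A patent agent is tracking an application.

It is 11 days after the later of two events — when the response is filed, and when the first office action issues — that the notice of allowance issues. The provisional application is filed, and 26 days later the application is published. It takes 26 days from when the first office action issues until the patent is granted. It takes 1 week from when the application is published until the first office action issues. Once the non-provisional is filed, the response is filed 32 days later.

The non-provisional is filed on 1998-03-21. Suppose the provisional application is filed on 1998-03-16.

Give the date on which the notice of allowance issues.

1998-05-03

The non-provisional is filed: Mar 21, 1998.
The response is filed: Mar 21, 1998 + 32 days = Apr 22, 1998.
The provisional application is filed: Mar 16, 1998.
The application is published: Mar 16, 1998 + 26 days = Apr 11, 1998.
The first office action issues: Apr 11, 1998 + 1 week = Apr 18, 1998.
Both prerequisites met — the response is filed (Apr 22, 1998), the first office action issues (Apr 18, 1998); the later is Apr 22, 1998.
The notice of allowance issues: Apr 22, 1998 + 11 days = May 3, 1998.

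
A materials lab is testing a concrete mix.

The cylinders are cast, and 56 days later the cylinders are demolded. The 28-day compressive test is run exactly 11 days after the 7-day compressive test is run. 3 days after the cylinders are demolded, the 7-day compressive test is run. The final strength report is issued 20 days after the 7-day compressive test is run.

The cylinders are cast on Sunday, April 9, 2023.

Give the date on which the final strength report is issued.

Tuesday, June 27, 2023

The cylinders are cast: Apr 9, 2023.
The cylinders are demolded: Apr 9, 2023 + 56 days = Jun 4, 2023.
The 7-day compressive test is run: Jun 4, 2023 + 3 days = Jun 7, 2023.
The final strength report is issued: Jun 7, 2023 + 20 days = Jun 27, 2023.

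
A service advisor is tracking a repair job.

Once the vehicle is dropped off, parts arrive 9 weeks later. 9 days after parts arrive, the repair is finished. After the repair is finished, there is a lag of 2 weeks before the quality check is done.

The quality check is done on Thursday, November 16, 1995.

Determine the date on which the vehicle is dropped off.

The quality check is done: Nov 16, 1995.
The repair is finished: Nov 16, 1995 − 2 weeks = Nov 2, 1995.
Parts arrive: Nov 2, 1995 − 9 days = Oct 24, 1995.
The vehicle is dropped off: Oct 24, 1995 − 9 weeks = Aug 22, 1995.

Tuesday, August 22, 1995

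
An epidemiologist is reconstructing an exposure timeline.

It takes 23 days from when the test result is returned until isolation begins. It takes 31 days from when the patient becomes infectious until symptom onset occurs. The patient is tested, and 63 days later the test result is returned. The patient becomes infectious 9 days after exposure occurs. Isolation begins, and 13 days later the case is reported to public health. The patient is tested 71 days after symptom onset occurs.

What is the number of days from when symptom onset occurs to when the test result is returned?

Causal path: symptom onset occurs → the patient is tested → the test result is returned.
Total delay along the path: 71 + 63 = 134 days.

134 days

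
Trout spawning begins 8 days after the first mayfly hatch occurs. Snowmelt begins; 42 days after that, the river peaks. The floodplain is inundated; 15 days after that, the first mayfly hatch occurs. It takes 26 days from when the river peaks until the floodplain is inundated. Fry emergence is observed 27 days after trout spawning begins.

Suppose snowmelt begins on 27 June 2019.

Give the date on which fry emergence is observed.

23 October 2019

Snowmelt begins: Jun 27, 2019.
The river peaks: Jun 27, 2019 + 42 days = Aug 8, 2019.
The floodplain is inundated: Aug 8, 2019 + 26 days = Sep 3, 2019.
The first mayfly hatch occurs: Sep 3, 2019 + 15 days = Sep 18, 2019.
Trout spawning begins: Sep 18, 2019 + 8 days = Sep 26, 2019.
Fry emergence is observed: Sep 26, 2019 + 27 days = Oct 23, 2019.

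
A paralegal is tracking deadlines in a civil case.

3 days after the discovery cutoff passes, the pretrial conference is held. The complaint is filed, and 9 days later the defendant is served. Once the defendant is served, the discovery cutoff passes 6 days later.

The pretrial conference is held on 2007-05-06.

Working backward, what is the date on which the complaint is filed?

2007-04-18

The pretrial conference is held: May 6, 2007.
The discovery cutoff passes: May 6, 2007 − 3 days = May 3, 2007.
The defendant is served: May 3, 2007 − 6 days = Apr 27, 2007.
The complaint is filed: Apr 27, 2007 − 9 days = Apr 18, 2007.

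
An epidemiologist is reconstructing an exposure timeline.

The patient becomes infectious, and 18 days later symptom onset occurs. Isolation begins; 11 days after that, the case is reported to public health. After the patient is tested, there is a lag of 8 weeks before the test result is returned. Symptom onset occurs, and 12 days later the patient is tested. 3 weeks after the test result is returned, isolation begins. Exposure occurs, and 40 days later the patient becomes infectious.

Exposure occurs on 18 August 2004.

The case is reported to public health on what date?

23 January 2005

Exposure occurs: Aug 18, 2004.
The patient becomes infectious: Aug 18, 2004 + 40 days = Sep 27, 2004.
Symptom onset occurs: Sep 27, 2004 + 18 days = Oct 15, 2004.
The patient is tested: Oct 15, 2004 + 12 days = Oct 27, 2004.
The test result is returned: Oct 27, 2004 + 8 weeks = Dec 22, 2004.
Isolation begins: Dec 22, 2004 + 3 weeks = Jan 12, 2005.
The case is reported to public health: Jan 12, 2005 + 11 days = Jan 23, 2005.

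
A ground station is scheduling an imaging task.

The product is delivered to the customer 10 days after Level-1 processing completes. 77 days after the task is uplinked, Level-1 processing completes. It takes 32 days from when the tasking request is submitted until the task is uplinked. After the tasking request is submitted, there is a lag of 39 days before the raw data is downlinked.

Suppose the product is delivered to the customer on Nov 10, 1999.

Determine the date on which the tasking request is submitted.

The product is delivered to the customer: Nov 10, 1999.
Level-1 processing completes: Nov 10, 1999 − 10 days = Oct 31, 1999.
The task is uplinked: Oct 31, 1999 − 77 days = Aug 15, 1999.
The tasking request is submitted: Aug 15, 1999 − 32 days = Jul 14, 1999.

Jul 14, 1999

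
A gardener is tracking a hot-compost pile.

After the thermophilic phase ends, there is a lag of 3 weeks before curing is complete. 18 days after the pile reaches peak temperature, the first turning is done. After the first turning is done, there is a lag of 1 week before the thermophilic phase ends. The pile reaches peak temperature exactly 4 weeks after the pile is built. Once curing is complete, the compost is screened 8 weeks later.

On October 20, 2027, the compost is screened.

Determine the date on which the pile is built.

The compost is screened: Oct 20, 2027.
Curing is complete: Oct 20, 2027 − 8 weeks = Aug 25, 2027.
The thermophilic phase ends: Aug 25, 2027 − 3 weeks = Aug 4, 2027.
The first turning is done: Aug 4, 2027 − 1 week = Jul 28, 2027.
The pile reaches peak temperature: Jul 28, 2027 − 18 days = Jul 10, 2027.
The pile is built: Jul 10, 2027 − 4 weeks = Jun 12, 2027.

June 12, 2027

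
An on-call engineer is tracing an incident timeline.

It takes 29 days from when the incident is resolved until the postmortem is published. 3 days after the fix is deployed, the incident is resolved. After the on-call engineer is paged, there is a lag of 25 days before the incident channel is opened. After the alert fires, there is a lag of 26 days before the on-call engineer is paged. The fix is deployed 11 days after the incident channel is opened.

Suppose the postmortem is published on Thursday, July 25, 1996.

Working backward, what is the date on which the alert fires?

The postmortem is published: Jul 25, 1996.
The incident is resolved: Jul 25, 1996 − 29 days = Jun 26, 1996.
The fix is deployed: Jun 26, 1996 − 3 days = Jun 23, 1996.
The incident channel is opened: Jun 23, 1996 − 11 days = Jun 12, 1996.
The on-call engineer is paged: Jun 12, 1996 − 25 days = May 18, 1996.
The alert fires: May 18, 1996 − 26 days = Apr 22, 1996.

Monday, April 22, 1996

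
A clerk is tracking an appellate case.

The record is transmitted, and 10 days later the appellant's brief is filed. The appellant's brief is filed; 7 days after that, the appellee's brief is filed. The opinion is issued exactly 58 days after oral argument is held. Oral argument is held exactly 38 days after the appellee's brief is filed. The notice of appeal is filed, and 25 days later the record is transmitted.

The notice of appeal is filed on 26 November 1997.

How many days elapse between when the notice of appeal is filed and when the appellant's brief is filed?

35 days

Causal path: the notice of appeal is filed → the record is transmitted → the appellant's brief is filed.
Total delay along the path: 25 + 10 = 35 days.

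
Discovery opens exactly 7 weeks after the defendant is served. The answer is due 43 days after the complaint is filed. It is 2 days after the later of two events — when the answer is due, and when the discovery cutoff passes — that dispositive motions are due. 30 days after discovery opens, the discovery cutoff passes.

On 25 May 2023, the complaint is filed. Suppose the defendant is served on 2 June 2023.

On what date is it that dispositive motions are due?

The complaint is filed: May 25, 2023.
The answer is due: May 25, 2023 + 43 days = Jul 7, 2023.
The defendant is served: Jun 2, 2023.
Discovery opens: Jun 2, 2023 + 7 weeks = Jul 21, 2023.
The discovery cutoff passes: Jul 21, 2023 + 30 days = Aug 20, 2023.
Both prerequisites met — the answer is due (Jul 7, 2023), the discovery cutoff passes (Aug 20, 2023); the later is Aug 20, 2023.
Dispositive motions are due: Aug 20, 2023 + 2 days = Aug 22, 2023.

22 August 2023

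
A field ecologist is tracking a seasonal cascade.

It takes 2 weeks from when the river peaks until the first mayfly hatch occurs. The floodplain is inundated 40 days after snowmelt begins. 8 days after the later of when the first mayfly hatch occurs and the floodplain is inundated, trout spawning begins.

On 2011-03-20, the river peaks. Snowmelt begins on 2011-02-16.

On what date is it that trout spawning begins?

2011-04-11

The river peaks: Mar 20, 2011.
The first mayfly hatch occurs: Mar 20, 2011 + 2 weeks = Apr 3, 2011.
Snowmelt begins: Feb 16, 2011.
The floodplain is inundated: Feb 16, 2011 + 40 days = Mar 28, 2011.
Both prerequisites met — the first mayfly hatch occurs (Apr 3, 2011), the floodplain is inundated (Mar 28, 2011); the later is Apr 3, 2011.
Trout spawning begins: Apr 3, 2011 + 8 days = Apr 11, 2011.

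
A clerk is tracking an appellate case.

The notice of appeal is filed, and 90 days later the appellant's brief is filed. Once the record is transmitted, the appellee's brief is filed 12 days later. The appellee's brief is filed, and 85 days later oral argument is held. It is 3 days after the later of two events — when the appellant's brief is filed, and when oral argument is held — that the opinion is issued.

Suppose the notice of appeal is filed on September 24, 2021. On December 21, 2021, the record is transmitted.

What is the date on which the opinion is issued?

March 31, 2022

The notice of appeal is filed: Sep 24, 2021.
The appellant's brief is filed: Sep 24, 2021 + 90 days = Dec 23, 2021.
The record is transmitted: Dec 21, 2021.
The appellee's brief is filed: Dec 21, 2021 + 12 days = Jan 2, 2022.
Oral argument is held: Jan 2, 2022 + 85 days = Mar 28, 2022.
Both prerequisites met — the appellant's brief is filed (Dec 23, 2021), oral argument is held (Mar 28, 2022); the later is Mar 28, 2022.
The opinion is issued: Mar 28, 2022 + 3 days = Mar 31, 2022.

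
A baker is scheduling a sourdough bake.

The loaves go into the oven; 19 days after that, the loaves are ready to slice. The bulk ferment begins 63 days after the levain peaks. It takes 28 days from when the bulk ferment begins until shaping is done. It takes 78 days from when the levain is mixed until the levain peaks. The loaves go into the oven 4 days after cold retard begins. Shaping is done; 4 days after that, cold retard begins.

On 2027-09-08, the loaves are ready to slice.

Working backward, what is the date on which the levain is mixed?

2027-02-24

The loaves are ready to slice: Sep 8, 2027.
The loaves go into the oven: Sep 8, 2027 − 19 days = Aug 20, 2027.
Cold retard begins: Aug 20, 2027 − 4 days = Aug 16, 2027.
Shaping is done: Aug 16, 2027 − 4 days = Aug 12, 2027.
The bulk ferment begins: Aug 12, 2027 − 28 days = Jul 15, 2027.
The levain peaks: Jul 15, 2027 − 63 days = May 13, 2027.
The levain is mixed: May 13, 2027 − 78 days = Feb 24, 2027.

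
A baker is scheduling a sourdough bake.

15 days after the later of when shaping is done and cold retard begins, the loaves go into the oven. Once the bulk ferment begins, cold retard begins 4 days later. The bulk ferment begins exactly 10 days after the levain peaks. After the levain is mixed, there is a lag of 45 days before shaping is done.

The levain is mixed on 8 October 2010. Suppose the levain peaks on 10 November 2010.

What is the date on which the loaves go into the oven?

9 December 2010

The levain is mixed: Oct 8, 2010.
Shaping is done: Oct 8, 2010 + 45 days = Nov 22, 2010.
The levain peaks: Nov 10, 2010.
The bulk ferment begins: Nov 10, 2010 + 10 days = Nov 20, 2010.
Cold retard begins: Nov 20, 2010 + 4 days = Nov 24, 2010.
Both prerequisites met — shaping is done (Nov 22, 2010), cold retard begins (Nov 24, 2010); the later is Nov 24, 2010.
The loaves go into the oven: Nov 24, 2010 + 15 days = Dec 9, 2010.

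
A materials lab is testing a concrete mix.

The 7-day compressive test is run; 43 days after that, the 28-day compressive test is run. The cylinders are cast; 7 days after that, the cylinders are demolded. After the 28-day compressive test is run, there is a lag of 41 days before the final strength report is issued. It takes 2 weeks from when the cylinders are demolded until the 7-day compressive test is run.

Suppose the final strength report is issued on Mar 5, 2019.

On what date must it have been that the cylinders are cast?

Nov 20, 2018

The final strength report is issued: Mar 5, 2019.
The 28-day compressive test is run: Mar 5, 2019 − 41 days = Jan 23, 2019.
The 7-day compressive test is run: Jan 23, 2019 − 43 days = Dec 11, 2018.
The cylinders are demolded: Dec 11, 2018 − 2 weeks = Nov 27, 2018.
The cylinders are cast: Nov 27, 2018 − 7 days = Nov 20, 2018.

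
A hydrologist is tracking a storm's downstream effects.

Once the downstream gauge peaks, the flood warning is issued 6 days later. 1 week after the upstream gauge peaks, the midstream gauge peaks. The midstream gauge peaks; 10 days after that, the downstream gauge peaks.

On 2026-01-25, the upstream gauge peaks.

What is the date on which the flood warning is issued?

2026-02-17

The upstream gauge peaks: Jan 25, 2026.
The midstream gauge peaks: Jan 25, 2026 + 1 week = Feb 1, 2026.
The downstream gauge peaks: Feb 1, 2026 + 10 days = Feb 11, 2026.
The flood warning is issued: Feb 11, 2026 + 6 days = Feb 17, 2026.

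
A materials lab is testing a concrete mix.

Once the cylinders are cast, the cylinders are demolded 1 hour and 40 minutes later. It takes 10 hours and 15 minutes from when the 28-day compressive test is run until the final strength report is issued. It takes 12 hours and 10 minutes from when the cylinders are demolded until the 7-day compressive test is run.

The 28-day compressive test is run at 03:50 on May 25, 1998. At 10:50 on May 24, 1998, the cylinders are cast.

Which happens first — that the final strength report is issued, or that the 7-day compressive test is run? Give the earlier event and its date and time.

The 28-day compressive test is run: 03:50 May 25, 1998.
The final strength report is issued: 03:50 May 25, 1998 + 10h15m = 14:05 May 25, 1998.
The cylinders are cast: 10:50 May 24, 1998.
The cylinders are demolded: 10:50 May 24, 1998 + 1h40m = 12:30 May 24, 1998.
The 7-day compressive test is run: 12:30 May 24, 1998 + 12h10m = 00:40 May 25, 1998.
Comparing: the final strength report is issued at 14:05 May 25, 1998 vs the 7-day compressive test is run at 00:40 May 25, 1998. Earlier: the 7-day compressive test is run.

The 7-day compressive test is run — 00:40 on May 25, 1998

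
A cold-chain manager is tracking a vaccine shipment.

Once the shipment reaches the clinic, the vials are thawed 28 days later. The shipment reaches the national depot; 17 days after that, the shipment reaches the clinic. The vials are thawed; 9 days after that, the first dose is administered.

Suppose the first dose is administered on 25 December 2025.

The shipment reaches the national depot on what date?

The first dose is administered: Dec 25, 2025.
The vials are thawed: Dec 25, 2025 − 9 days = Dec 16, 2025.
The shipment reaches the clinic: Dec 16, 2025 − 28 days = Nov 18, 2025.
The shipment reaches the national depot: Nov 18, 2025 − 17 days = Nov 1, 2025.

1 November 2025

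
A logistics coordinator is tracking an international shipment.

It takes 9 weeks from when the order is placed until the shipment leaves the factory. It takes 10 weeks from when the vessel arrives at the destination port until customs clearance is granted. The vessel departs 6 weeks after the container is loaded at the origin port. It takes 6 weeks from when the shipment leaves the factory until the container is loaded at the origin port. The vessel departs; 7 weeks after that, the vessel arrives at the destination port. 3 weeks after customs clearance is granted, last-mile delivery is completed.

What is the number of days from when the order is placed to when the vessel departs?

147 days

Causal path: the order is placed → the shipment leaves the factory → the container is loaded at the origin port → the vessel departs.
Total delay along the path: 9 + 6 + 6 weeks = 21 weeks = 147 days.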